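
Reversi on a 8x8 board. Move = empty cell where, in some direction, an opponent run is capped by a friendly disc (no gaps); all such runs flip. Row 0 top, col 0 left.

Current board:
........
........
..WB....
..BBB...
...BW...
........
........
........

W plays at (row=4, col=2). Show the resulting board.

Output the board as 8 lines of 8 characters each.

Answer: ........
........
..WB....
..WBB...
..WWW...
........
........
........

Derivation:
Place W at (4,2); scan 8 dirs for brackets.
Dir NW: first cell '.' (not opp) -> no flip
Dir N: opp run (3,2) capped by W -> flip
Dir NE: opp run (3,3), next='.' -> no flip
Dir W: first cell '.' (not opp) -> no flip
Dir E: opp run (4,3) capped by W -> flip
Dir SW: first cell '.' (not opp) -> no flip
Dir S: first cell '.' (not opp) -> no flip
Dir SE: first cell '.' (not opp) -> no flip
All flips: (3,2) (4,3)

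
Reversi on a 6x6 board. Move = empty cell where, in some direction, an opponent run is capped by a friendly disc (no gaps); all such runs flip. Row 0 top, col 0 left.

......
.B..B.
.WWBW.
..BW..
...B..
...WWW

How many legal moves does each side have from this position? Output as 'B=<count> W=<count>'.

-- B to move --
(1,0): flips 1 -> legal
(1,2): flips 1 -> legal
(1,3): no bracket -> illegal
(1,5): no bracket -> illegal
(2,0): flips 2 -> legal
(2,5): flips 1 -> legal
(3,0): no bracket -> illegal
(3,1): flips 1 -> legal
(3,4): flips 2 -> legal
(3,5): no bracket -> illegal
(4,2): no bracket -> illegal
(4,4): flips 2 -> legal
(4,5): no bracket -> illegal
(5,2): no bracket -> illegal
B mobility = 7
-- W to move --
(0,0): flips 1 -> legal
(0,1): flips 1 -> legal
(0,2): no bracket -> illegal
(0,3): no bracket -> illegal
(0,4): flips 1 -> legal
(0,5): no bracket -> illegal
(1,0): no bracket -> illegal
(1,2): no bracket -> illegal
(1,3): flips 1 -> legal
(1,5): no bracket -> illegal
(2,0): no bracket -> illegal
(2,5): no bracket -> illegal
(3,1): flips 1 -> legal
(3,4): no bracket -> illegal
(4,1): no bracket -> illegal
(4,2): flips 1 -> legal
(4,4): no bracket -> illegal
(5,2): no bracket -> illegal
W mobility = 6

Answer: B=7 W=6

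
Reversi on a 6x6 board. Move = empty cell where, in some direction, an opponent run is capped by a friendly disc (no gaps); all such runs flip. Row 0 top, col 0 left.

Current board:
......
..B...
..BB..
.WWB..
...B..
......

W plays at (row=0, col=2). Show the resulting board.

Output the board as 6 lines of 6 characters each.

Place W at (0,2); scan 8 dirs for brackets.
Dir NW: edge -> no flip
Dir N: edge -> no flip
Dir NE: edge -> no flip
Dir W: first cell '.' (not opp) -> no flip
Dir E: first cell '.' (not opp) -> no flip
Dir SW: first cell '.' (not opp) -> no flip
Dir S: opp run (1,2) (2,2) capped by W -> flip
Dir SE: first cell '.' (not opp) -> no flip
All flips: (1,2) (2,2)

Answer: ..W...
..W...
..WB..
.WWB..
...B..
......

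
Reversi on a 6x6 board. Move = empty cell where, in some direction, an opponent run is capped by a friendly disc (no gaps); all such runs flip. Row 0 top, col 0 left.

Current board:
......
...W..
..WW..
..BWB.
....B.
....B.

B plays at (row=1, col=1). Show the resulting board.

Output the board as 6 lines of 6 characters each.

Place B at (1,1); scan 8 dirs for brackets.
Dir NW: first cell '.' (not opp) -> no flip
Dir N: first cell '.' (not opp) -> no flip
Dir NE: first cell '.' (not opp) -> no flip
Dir W: first cell '.' (not opp) -> no flip
Dir E: first cell '.' (not opp) -> no flip
Dir SW: first cell '.' (not opp) -> no flip
Dir S: first cell '.' (not opp) -> no flip
Dir SE: opp run (2,2) (3,3) capped by B -> flip
All flips: (2,2) (3,3)

Answer: ......
.B.W..
..BW..
..BBB.
....B.
....B.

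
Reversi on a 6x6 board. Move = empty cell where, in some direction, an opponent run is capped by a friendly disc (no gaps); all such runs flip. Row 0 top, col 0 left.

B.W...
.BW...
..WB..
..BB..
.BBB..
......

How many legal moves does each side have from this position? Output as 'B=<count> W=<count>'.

-- B to move --
(0,1): flips 1 -> legal
(0,3): no bracket -> illegal
(1,3): flips 1 -> legal
(2,1): flips 1 -> legal
(3,1): no bracket -> illegal
B mobility = 3
-- W to move --
(0,1): no bracket -> illegal
(1,0): flips 1 -> legal
(1,3): no bracket -> illegal
(1,4): no bracket -> illegal
(2,0): flips 1 -> legal
(2,1): no bracket -> illegal
(2,4): flips 1 -> legal
(3,0): no bracket -> illegal
(3,1): no bracket -> illegal
(3,4): flips 1 -> legal
(4,0): no bracket -> illegal
(4,4): flips 1 -> legal
(5,0): no bracket -> illegal
(5,1): no bracket -> illegal
(5,2): flips 2 -> legal
(5,3): no bracket -> illegal
(5,4): no bracket -> illegal
W mobility = 6

Answer: B=3 W=6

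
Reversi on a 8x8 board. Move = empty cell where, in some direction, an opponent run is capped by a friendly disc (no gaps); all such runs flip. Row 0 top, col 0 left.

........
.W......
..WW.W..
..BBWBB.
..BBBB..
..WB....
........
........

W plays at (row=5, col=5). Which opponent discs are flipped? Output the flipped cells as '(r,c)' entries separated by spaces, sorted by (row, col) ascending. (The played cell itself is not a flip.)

Dir NW: opp run (4,4) (3,3) capped by W -> flip
Dir N: opp run (4,5) (3,5) capped by W -> flip
Dir NE: first cell '.' (not opp) -> no flip
Dir W: first cell '.' (not opp) -> no flip
Dir E: first cell '.' (not opp) -> no flip
Dir SW: first cell '.' (not opp) -> no flip
Dir S: first cell '.' (not opp) -> no flip
Dir SE: first cell '.' (not opp) -> no flip

Answer: (3,3) (3,5) (4,4) (4,5)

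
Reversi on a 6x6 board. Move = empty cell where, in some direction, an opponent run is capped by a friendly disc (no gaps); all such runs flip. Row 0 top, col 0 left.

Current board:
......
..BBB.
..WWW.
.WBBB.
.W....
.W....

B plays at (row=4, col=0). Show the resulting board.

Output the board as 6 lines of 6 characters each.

Answer: ......
..BBB.
..BWW.
.BBBB.
BW....
.W....

Derivation:
Place B at (4,0); scan 8 dirs for brackets.
Dir NW: edge -> no flip
Dir N: first cell '.' (not opp) -> no flip
Dir NE: opp run (3,1) (2,2) capped by B -> flip
Dir W: edge -> no flip
Dir E: opp run (4,1), next='.' -> no flip
Dir SW: edge -> no flip
Dir S: first cell '.' (not opp) -> no flip
Dir SE: opp run (5,1), next=edge -> no flip
All flips: (2,2) (3,1)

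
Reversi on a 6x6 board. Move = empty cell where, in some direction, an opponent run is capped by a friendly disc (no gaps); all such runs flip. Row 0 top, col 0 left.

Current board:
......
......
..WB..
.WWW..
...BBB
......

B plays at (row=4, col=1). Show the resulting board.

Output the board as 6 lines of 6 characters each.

Answer: ......
......
..WB..
.WBW..
.B.BBB
......

Derivation:
Place B at (4,1); scan 8 dirs for brackets.
Dir NW: first cell '.' (not opp) -> no flip
Dir N: opp run (3,1), next='.' -> no flip
Dir NE: opp run (3,2) capped by B -> flip
Dir W: first cell '.' (not opp) -> no flip
Dir E: first cell '.' (not opp) -> no flip
Dir SW: first cell '.' (not opp) -> no flip
Dir S: first cell '.' (not opp) -> no flip
Dir SE: first cell '.' (not opp) -> no flip
All flips: (3,2)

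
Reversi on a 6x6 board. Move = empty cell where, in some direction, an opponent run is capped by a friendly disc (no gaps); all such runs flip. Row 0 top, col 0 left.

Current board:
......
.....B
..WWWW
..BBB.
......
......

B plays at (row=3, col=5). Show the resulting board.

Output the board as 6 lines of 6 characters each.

Answer: ......
.....B
..WWWB
..BBBB
......
......

Derivation:
Place B at (3,5); scan 8 dirs for brackets.
Dir NW: opp run (2,4), next='.' -> no flip
Dir N: opp run (2,5) capped by B -> flip
Dir NE: edge -> no flip
Dir W: first cell 'B' (not opp) -> no flip
Dir E: edge -> no flip
Dir SW: first cell '.' (not opp) -> no flip
Dir S: first cell '.' (not opp) -> no flip
Dir SE: edge -> no flip
All flips: (2,5)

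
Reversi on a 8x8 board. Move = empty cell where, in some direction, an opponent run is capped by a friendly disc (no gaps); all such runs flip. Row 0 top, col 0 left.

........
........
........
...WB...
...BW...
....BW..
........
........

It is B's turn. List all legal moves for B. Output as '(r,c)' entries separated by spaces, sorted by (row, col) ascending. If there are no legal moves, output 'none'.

(2,2): no bracket -> illegal
(2,3): flips 1 -> legal
(2,4): no bracket -> illegal
(3,2): flips 1 -> legal
(3,5): no bracket -> illegal
(4,2): no bracket -> illegal
(4,5): flips 1 -> legal
(4,6): no bracket -> illegal
(5,3): no bracket -> illegal
(5,6): flips 1 -> legal
(6,4): no bracket -> illegal
(6,5): no bracket -> illegal
(6,6): no bracket -> illegal

Answer: (2,3) (3,2) (4,5) (5,6)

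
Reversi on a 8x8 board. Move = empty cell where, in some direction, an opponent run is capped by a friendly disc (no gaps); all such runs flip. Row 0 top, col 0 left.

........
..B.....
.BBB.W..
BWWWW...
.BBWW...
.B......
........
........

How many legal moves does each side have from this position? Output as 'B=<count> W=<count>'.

-- B to move --
(1,4): no bracket -> illegal
(1,5): no bracket -> illegal
(1,6): no bracket -> illegal
(2,0): flips 1 -> legal
(2,4): flips 1 -> legal
(2,6): no bracket -> illegal
(3,5): flips 4 -> legal
(3,6): no bracket -> illegal
(4,0): flips 1 -> legal
(4,5): flips 3 -> legal
(5,2): no bracket -> illegal
(5,3): flips 2 -> legal
(5,4): flips 2 -> legal
(5,5): flips 2 -> legal
B mobility = 8
-- W to move --
(0,1): flips 2 -> legal
(0,2): flips 2 -> legal
(0,3): no bracket -> illegal
(1,0): flips 1 -> legal
(1,1): flips 2 -> legal
(1,3): flips 2 -> legal
(1,4): flips 1 -> legal
(2,0): no bracket -> illegal
(2,4): no bracket -> illegal
(4,0): flips 2 -> legal
(5,0): flips 1 -> legal
(5,2): flips 1 -> legal
(5,3): flips 1 -> legal
(6,0): flips 2 -> legal
(6,1): flips 2 -> legal
(6,2): no bracket -> illegal
W mobility = 12

Answer: B=8 W=12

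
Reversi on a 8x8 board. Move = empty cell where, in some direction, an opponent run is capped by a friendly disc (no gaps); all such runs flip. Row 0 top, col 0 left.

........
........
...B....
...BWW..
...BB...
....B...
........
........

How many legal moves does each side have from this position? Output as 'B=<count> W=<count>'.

Answer: B=5 W=5

Derivation:
-- B to move --
(2,4): flips 1 -> legal
(2,5): flips 1 -> legal
(2,6): flips 1 -> legal
(3,6): flips 2 -> legal
(4,5): flips 1 -> legal
(4,6): no bracket -> illegal
B mobility = 5
-- W to move --
(1,2): flips 1 -> legal
(1,3): no bracket -> illegal
(1,4): no bracket -> illegal
(2,2): no bracket -> illegal
(2,4): no bracket -> illegal
(3,2): flips 1 -> legal
(4,2): no bracket -> illegal
(4,5): no bracket -> illegal
(5,2): flips 1 -> legal
(5,3): flips 1 -> legal
(5,5): no bracket -> illegal
(6,3): no bracket -> illegal
(6,4): flips 2 -> legal
(6,5): no bracket -> illegal
W mobility = 5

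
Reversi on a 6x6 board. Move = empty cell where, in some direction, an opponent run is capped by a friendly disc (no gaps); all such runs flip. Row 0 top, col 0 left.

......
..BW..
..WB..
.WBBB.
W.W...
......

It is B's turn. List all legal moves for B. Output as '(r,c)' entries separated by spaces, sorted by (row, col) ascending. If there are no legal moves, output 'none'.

Answer: (0,3) (1,1) (1,4) (2,1) (3,0) (5,1) (5,2)

Derivation:
(0,2): no bracket -> illegal
(0,3): flips 1 -> legal
(0,4): no bracket -> illegal
(1,1): flips 1 -> legal
(1,4): flips 1 -> legal
(2,0): no bracket -> illegal
(2,1): flips 1 -> legal
(2,4): no bracket -> illegal
(3,0): flips 1 -> legal
(4,1): no bracket -> illegal
(4,3): no bracket -> illegal
(5,0): no bracket -> illegal
(5,1): flips 1 -> legal
(5,2): flips 1 -> legal
(5,3): no bracket -> illegal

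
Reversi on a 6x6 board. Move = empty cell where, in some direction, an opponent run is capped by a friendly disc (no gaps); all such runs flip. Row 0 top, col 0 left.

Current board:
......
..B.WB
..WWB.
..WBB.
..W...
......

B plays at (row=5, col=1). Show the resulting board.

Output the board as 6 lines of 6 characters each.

Answer: ......
..B.WB
..WWB.
..WBB.
..B...
.B....

Derivation:
Place B at (5,1); scan 8 dirs for brackets.
Dir NW: first cell '.' (not opp) -> no flip
Dir N: first cell '.' (not opp) -> no flip
Dir NE: opp run (4,2) capped by B -> flip
Dir W: first cell '.' (not opp) -> no flip
Dir E: first cell '.' (not opp) -> no flip
Dir SW: edge -> no flip
Dir S: edge -> no flip
Dir SE: edge -> no flip
All flips: (4,2)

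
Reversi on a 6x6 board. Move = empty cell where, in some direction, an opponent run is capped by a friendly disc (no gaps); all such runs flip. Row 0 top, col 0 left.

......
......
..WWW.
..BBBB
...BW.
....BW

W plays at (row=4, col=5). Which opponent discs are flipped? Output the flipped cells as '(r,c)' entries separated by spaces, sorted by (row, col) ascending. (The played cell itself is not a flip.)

Dir NW: opp run (3,4) capped by W -> flip
Dir N: opp run (3,5), next='.' -> no flip
Dir NE: edge -> no flip
Dir W: first cell 'W' (not opp) -> no flip
Dir E: edge -> no flip
Dir SW: opp run (5,4), next=edge -> no flip
Dir S: first cell 'W' (not opp) -> no flip
Dir SE: edge -> no flip

Answer: (3,4)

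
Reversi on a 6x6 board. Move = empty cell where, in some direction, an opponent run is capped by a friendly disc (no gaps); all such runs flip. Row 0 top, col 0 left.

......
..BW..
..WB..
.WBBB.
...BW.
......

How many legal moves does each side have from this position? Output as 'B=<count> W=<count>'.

-- B to move --
(0,2): no bracket -> illegal
(0,3): flips 1 -> legal
(0,4): no bracket -> illegal
(1,1): flips 1 -> legal
(1,4): flips 1 -> legal
(2,0): no bracket -> illegal
(2,1): flips 1 -> legal
(2,4): no bracket -> illegal
(3,0): flips 1 -> legal
(3,5): no bracket -> illegal
(4,0): no bracket -> illegal
(4,1): no bracket -> illegal
(4,2): no bracket -> illegal
(4,5): flips 1 -> legal
(5,3): no bracket -> illegal
(5,4): flips 1 -> legal
(5,5): flips 1 -> legal
B mobility = 8
-- W to move --
(0,1): no bracket -> illegal
(0,2): flips 1 -> legal
(0,3): no bracket -> illegal
(1,1): flips 1 -> legal
(1,4): no bracket -> illegal
(2,1): no bracket -> illegal
(2,4): flips 2 -> legal
(2,5): no bracket -> illegal
(3,5): flips 3 -> legal
(4,1): no bracket -> illegal
(4,2): flips 2 -> legal
(4,5): no bracket -> illegal
(5,2): no bracket -> illegal
(5,3): flips 3 -> legal
(5,4): no bracket -> illegal
W mobility = 6

Answer: B=8 W=6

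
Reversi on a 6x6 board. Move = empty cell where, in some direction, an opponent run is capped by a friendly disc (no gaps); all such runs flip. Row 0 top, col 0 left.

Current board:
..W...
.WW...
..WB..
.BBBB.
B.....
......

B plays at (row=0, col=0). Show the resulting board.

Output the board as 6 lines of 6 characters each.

Answer: B.W...
.BW...
..BB..
.BBBB.
B.....
......

Derivation:
Place B at (0,0); scan 8 dirs for brackets.
Dir NW: edge -> no flip
Dir N: edge -> no flip
Dir NE: edge -> no flip
Dir W: edge -> no flip
Dir E: first cell '.' (not opp) -> no flip
Dir SW: edge -> no flip
Dir S: first cell '.' (not opp) -> no flip
Dir SE: opp run (1,1) (2,2) capped by B -> flip
All flips: (1,1) (2,2)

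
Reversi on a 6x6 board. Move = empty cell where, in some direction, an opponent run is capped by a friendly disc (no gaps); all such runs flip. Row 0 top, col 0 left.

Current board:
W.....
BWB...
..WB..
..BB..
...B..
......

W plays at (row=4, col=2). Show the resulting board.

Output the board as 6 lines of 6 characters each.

Answer: W.....
BWB...
..WB..
..WB..
..WB..
......

Derivation:
Place W at (4,2); scan 8 dirs for brackets.
Dir NW: first cell '.' (not opp) -> no flip
Dir N: opp run (3,2) capped by W -> flip
Dir NE: opp run (3,3), next='.' -> no flip
Dir W: first cell '.' (not opp) -> no flip
Dir E: opp run (4,3), next='.' -> no flip
Dir SW: first cell '.' (not opp) -> no flip
Dir S: first cell '.' (not opp) -> no flip
Dir SE: first cell '.' (not opp) -> no flip
All flips: (3,2)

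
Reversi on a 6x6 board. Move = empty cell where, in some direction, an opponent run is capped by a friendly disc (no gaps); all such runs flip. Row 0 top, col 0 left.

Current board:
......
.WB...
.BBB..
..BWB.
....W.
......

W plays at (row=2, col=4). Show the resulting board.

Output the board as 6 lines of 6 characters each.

Answer: ......
.WB...
.BBBW.
..BWW.
....W.
......

Derivation:
Place W at (2,4); scan 8 dirs for brackets.
Dir NW: first cell '.' (not opp) -> no flip
Dir N: first cell '.' (not opp) -> no flip
Dir NE: first cell '.' (not opp) -> no flip
Dir W: opp run (2,3) (2,2) (2,1), next='.' -> no flip
Dir E: first cell '.' (not opp) -> no flip
Dir SW: first cell 'W' (not opp) -> no flip
Dir S: opp run (3,4) capped by W -> flip
Dir SE: first cell '.' (not opp) -> no flip
All flips: (3,4)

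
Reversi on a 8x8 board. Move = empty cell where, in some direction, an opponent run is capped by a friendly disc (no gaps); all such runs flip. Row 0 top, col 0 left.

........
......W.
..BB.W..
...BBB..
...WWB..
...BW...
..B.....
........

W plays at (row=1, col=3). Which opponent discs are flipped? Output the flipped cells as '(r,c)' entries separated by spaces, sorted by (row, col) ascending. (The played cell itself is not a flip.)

Answer: (2,3) (3,3)

Derivation:
Dir NW: first cell '.' (not opp) -> no flip
Dir N: first cell '.' (not opp) -> no flip
Dir NE: first cell '.' (not opp) -> no flip
Dir W: first cell '.' (not opp) -> no flip
Dir E: first cell '.' (not opp) -> no flip
Dir SW: opp run (2,2), next='.' -> no flip
Dir S: opp run (2,3) (3,3) capped by W -> flip
Dir SE: first cell '.' (not opp) -> no flip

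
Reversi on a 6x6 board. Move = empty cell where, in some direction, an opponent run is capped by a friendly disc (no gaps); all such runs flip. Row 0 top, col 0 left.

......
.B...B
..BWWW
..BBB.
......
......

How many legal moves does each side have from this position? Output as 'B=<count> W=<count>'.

Answer: B=4 W=7

Derivation:
-- B to move --
(1,2): flips 1 -> legal
(1,3): flips 1 -> legal
(1,4): flips 2 -> legal
(3,5): flips 1 -> legal
B mobility = 4
-- W to move --
(0,0): no bracket -> illegal
(0,1): no bracket -> illegal
(0,2): no bracket -> illegal
(0,4): no bracket -> illegal
(0,5): flips 1 -> legal
(1,0): no bracket -> illegal
(1,2): no bracket -> illegal
(1,3): no bracket -> illegal
(1,4): no bracket -> illegal
(2,0): no bracket -> illegal
(2,1): flips 1 -> legal
(3,1): no bracket -> illegal
(3,5): no bracket -> illegal
(4,1): flips 1 -> legal
(4,2): flips 1 -> legal
(4,3): flips 2 -> legal
(4,4): flips 1 -> legal
(4,5): flips 1 -> legal
W mobility = 7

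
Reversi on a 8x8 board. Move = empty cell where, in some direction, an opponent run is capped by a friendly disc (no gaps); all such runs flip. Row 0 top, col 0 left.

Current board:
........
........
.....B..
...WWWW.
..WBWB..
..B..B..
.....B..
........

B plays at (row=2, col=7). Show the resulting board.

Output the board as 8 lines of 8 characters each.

Place B at (2,7); scan 8 dirs for brackets.
Dir NW: first cell '.' (not opp) -> no flip
Dir N: first cell '.' (not opp) -> no flip
Dir NE: edge -> no flip
Dir W: first cell '.' (not opp) -> no flip
Dir E: edge -> no flip
Dir SW: opp run (3,6) capped by B -> flip
Dir S: first cell '.' (not opp) -> no flip
Dir SE: edge -> no flip
All flips: (3,6)

Answer: ........
........
.....B.B
...WWWB.
..WBWB..
..B..B..
.....B..
........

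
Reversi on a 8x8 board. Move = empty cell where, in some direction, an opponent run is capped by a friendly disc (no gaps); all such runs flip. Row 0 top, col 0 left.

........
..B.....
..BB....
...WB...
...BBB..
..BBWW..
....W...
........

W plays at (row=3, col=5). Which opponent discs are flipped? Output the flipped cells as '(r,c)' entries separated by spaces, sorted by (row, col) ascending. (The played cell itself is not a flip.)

Answer: (3,4) (4,5)

Derivation:
Dir NW: first cell '.' (not opp) -> no flip
Dir N: first cell '.' (not opp) -> no flip
Dir NE: first cell '.' (not opp) -> no flip
Dir W: opp run (3,4) capped by W -> flip
Dir E: first cell '.' (not opp) -> no flip
Dir SW: opp run (4,4) (5,3), next='.' -> no flip
Dir S: opp run (4,5) capped by W -> flip
Dir SE: first cell '.' (not opp) -> no flip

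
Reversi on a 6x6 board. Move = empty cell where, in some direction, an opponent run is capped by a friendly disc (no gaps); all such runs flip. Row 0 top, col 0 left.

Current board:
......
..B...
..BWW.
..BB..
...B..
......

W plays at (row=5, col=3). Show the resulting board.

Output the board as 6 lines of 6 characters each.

Place W at (5,3); scan 8 dirs for brackets.
Dir NW: first cell '.' (not opp) -> no flip
Dir N: opp run (4,3) (3,3) capped by W -> flip
Dir NE: first cell '.' (not opp) -> no flip
Dir W: first cell '.' (not opp) -> no flip
Dir E: first cell '.' (not opp) -> no flip
Dir SW: edge -> no flip
Dir S: edge -> no flip
Dir SE: edge -> no flip
All flips: (3,3) (4,3)

Answer: ......
..B...
..BWW.
..BW..
...W..
...W..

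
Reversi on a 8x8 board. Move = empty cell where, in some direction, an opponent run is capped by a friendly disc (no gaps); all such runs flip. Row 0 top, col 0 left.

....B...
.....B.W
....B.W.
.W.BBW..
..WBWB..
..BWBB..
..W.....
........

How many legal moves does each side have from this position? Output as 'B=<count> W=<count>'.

Answer: B=9 W=12

Derivation:
-- B to move --
(0,6): no bracket -> illegal
(0,7): no bracket -> illegal
(1,6): no bracket -> illegal
(2,0): no bracket -> illegal
(2,1): no bracket -> illegal
(2,2): no bracket -> illegal
(2,5): flips 1 -> legal
(2,7): no bracket -> illegal
(3,0): no bracket -> illegal
(3,2): flips 1 -> legal
(3,6): flips 1 -> legal
(3,7): flips 1 -> legal
(4,0): no bracket -> illegal
(4,1): flips 1 -> legal
(4,6): flips 1 -> legal
(5,1): flips 1 -> legal
(6,1): no bracket -> illegal
(6,3): flips 1 -> legal
(6,4): no bracket -> illegal
(7,1): no bracket -> illegal
(7,2): flips 1 -> legal
(7,3): no bracket -> illegal
B mobility = 9
-- W to move --
(0,3): no bracket -> illegal
(0,5): no bracket -> illegal
(0,6): flips 3 -> legal
(1,3): flips 1 -> legal
(1,4): flips 2 -> legal
(1,6): no bracket -> illegal
(2,2): flips 1 -> legal
(2,3): flips 2 -> legal
(2,5): no bracket -> illegal
(3,2): flips 2 -> legal
(3,6): no bracket -> illegal
(4,1): no bracket -> illegal
(4,6): flips 1 -> legal
(5,1): flips 1 -> legal
(5,6): flips 2 -> legal
(6,1): no bracket -> illegal
(6,3): no bracket -> illegal
(6,4): flips 1 -> legal
(6,5): flips 2 -> legal
(6,6): flips 1 -> legal
W mobility = 12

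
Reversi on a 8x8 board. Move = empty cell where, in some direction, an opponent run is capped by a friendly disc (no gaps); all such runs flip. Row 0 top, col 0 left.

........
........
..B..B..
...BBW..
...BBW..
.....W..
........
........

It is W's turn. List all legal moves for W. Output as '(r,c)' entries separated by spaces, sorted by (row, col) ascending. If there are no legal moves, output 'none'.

(1,1): flips 3 -> legal
(1,2): no bracket -> illegal
(1,3): no bracket -> illegal
(1,4): no bracket -> illegal
(1,5): flips 1 -> legal
(1,6): no bracket -> illegal
(2,1): no bracket -> illegal
(2,3): flips 1 -> legal
(2,4): no bracket -> illegal
(2,6): no bracket -> illegal
(3,1): no bracket -> illegal
(3,2): flips 2 -> legal
(3,6): no bracket -> illegal
(4,2): flips 2 -> legal
(5,2): no bracket -> illegal
(5,3): flips 1 -> legal
(5,4): no bracket -> illegal

Answer: (1,1) (1,5) (2,3) (3,2) (4,2) (5,3)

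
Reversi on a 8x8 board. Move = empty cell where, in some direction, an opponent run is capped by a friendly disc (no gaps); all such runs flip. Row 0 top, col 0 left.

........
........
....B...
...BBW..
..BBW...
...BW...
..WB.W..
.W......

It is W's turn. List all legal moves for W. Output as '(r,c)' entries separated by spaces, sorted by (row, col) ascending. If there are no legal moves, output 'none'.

(1,3): flips 1 -> legal
(1,4): flips 2 -> legal
(1,5): no bracket -> illegal
(2,2): flips 1 -> legal
(2,3): no bracket -> illegal
(2,5): no bracket -> illegal
(3,1): no bracket -> illegal
(3,2): flips 3 -> legal
(4,1): flips 2 -> legal
(4,5): no bracket -> illegal
(5,1): no bracket -> illegal
(5,2): flips 1 -> legal
(6,4): flips 1 -> legal
(7,2): flips 1 -> legal
(7,3): no bracket -> illegal
(7,4): no bracket -> illegal

Answer: (1,3) (1,4) (2,2) (3,2) (4,1) (5,2) (6,4) (7,2)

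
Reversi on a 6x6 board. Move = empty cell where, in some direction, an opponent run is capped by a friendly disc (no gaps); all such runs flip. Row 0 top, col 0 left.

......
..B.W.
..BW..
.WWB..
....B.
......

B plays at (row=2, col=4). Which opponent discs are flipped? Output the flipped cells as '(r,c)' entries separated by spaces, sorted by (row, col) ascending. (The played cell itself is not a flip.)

Answer: (2,3)

Derivation:
Dir NW: first cell '.' (not opp) -> no flip
Dir N: opp run (1,4), next='.' -> no flip
Dir NE: first cell '.' (not opp) -> no flip
Dir W: opp run (2,3) capped by B -> flip
Dir E: first cell '.' (not opp) -> no flip
Dir SW: first cell 'B' (not opp) -> no flip
Dir S: first cell '.' (not opp) -> no flip
Dir SE: first cell '.' (not opp) -> no flip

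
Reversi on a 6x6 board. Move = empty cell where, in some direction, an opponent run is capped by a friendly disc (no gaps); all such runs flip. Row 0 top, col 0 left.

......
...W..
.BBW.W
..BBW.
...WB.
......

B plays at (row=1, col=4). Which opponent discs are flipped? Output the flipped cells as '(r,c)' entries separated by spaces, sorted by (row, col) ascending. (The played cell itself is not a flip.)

Answer: (2,3)

Derivation:
Dir NW: first cell '.' (not opp) -> no flip
Dir N: first cell '.' (not opp) -> no flip
Dir NE: first cell '.' (not opp) -> no flip
Dir W: opp run (1,3), next='.' -> no flip
Dir E: first cell '.' (not opp) -> no flip
Dir SW: opp run (2,3) capped by B -> flip
Dir S: first cell '.' (not opp) -> no flip
Dir SE: opp run (2,5), next=edge -> no flip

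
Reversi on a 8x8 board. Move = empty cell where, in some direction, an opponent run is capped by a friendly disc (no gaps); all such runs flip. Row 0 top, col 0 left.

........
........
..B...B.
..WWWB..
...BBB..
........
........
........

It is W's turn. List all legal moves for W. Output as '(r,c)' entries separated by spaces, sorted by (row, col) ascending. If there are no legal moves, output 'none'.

Answer: (1,1) (1,2) (3,6) (5,2) (5,3) (5,4) (5,5) (5,6)

Derivation:
(1,1): flips 1 -> legal
(1,2): flips 1 -> legal
(1,3): no bracket -> illegal
(1,5): no bracket -> illegal
(1,6): no bracket -> illegal
(1,7): no bracket -> illegal
(2,1): no bracket -> illegal
(2,3): no bracket -> illegal
(2,4): no bracket -> illegal
(2,5): no bracket -> illegal
(2,7): no bracket -> illegal
(3,1): no bracket -> illegal
(3,6): flips 1 -> legal
(3,7): no bracket -> illegal
(4,2): no bracket -> illegal
(4,6): no bracket -> illegal
(5,2): flips 1 -> legal
(5,3): flips 1 -> legal
(5,4): flips 2 -> legal
(5,5): flips 1 -> legal
(5,6): flips 1 -> legal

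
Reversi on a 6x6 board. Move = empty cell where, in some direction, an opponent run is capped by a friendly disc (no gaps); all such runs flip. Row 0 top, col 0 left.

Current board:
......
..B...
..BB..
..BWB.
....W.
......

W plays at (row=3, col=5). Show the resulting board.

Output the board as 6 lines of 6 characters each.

Answer: ......
..B...
..BB..
..BWWW
....W.
......

Derivation:
Place W at (3,5); scan 8 dirs for brackets.
Dir NW: first cell '.' (not opp) -> no flip
Dir N: first cell '.' (not opp) -> no flip
Dir NE: edge -> no flip
Dir W: opp run (3,4) capped by W -> flip
Dir E: edge -> no flip
Dir SW: first cell 'W' (not opp) -> no flip
Dir S: first cell '.' (not opp) -> no flip
Dir SE: edge -> no flip
All flips: (3,4)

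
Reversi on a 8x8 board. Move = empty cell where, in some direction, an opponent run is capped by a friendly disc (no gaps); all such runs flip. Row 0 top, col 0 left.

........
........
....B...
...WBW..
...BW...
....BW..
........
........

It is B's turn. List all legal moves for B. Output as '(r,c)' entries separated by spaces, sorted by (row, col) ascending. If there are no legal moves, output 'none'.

Answer: (2,3) (3,2) (3,6) (4,2) (4,5) (4,6) (5,6)

Derivation:
(2,2): no bracket -> illegal
(2,3): flips 1 -> legal
(2,5): no bracket -> illegal
(2,6): no bracket -> illegal
(3,2): flips 1 -> legal
(3,6): flips 1 -> legal
(4,2): flips 1 -> legal
(4,5): flips 1 -> legal
(4,6): flips 1 -> legal
(5,3): no bracket -> illegal
(5,6): flips 1 -> legal
(6,4): no bracket -> illegal
(6,5): no bracket -> illegal
(6,6): no bracket -> illegal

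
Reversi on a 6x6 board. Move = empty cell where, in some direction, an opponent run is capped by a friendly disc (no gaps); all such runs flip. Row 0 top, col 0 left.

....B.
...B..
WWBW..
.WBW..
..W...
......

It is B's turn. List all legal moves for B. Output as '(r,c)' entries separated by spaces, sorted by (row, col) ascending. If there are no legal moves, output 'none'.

Answer: (1,0) (1,4) (2,4) (3,0) (3,4) (4,0) (4,3) (4,4) (5,2)

Derivation:
(1,0): flips 1 -> legal
(1,1): no bracket -> illegal
(1,2): no bracket -> illegal
(1,4): flips 1 -> legal
(2,4): flips 1 -> legal
(3,0): flips 1 -> legal
(3,4): flips 1 -> legal
(4,0): flips 1 -> legal
(4,1): no bracket -> illegal
(4,3): flips 2 -> legal
(4,4): flips 1 -> legal
(5,1): no bracket -> illegal
(5,2): flips 1 -> legal
(5,3): no bracket -> illegal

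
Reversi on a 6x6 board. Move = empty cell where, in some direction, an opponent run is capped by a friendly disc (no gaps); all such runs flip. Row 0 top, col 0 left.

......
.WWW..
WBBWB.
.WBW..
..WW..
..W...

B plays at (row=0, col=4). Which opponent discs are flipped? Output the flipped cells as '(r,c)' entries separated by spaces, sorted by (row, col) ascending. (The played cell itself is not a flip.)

Answer: (1,3)

Derivation:
Dir NW: edge -> no flip
Dir N: edge -> no flip
Dir NE: edge -> no flip
Dir W: first cell '.' (not opp) -> no flip
Dir E: first cell '.' (not opp) -> no flip
Dir SW: opp run (1,3) capped by B -> flip
Dir S: first cell '.' (not opp) -> no flip
Dir SE: first cell '.' (not opp) -> no flip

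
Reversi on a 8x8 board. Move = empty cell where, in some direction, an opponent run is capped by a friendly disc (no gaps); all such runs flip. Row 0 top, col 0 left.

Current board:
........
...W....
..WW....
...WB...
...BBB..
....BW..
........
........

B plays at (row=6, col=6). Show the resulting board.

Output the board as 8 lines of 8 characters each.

Answer: ........
...W....
..WW....
...WB...
...BBB..
....BB..
......B.
........

Derivation:
Place B at (6,6); scan 8 dirs for brackets.
Dir NW: opp run (5,5) capped by B -> flip
Dir N: first cell '.' (not opp) -> no flip
Dir NE: first cell '.' (not opp) -> no flip
Dir W: first cell '.' (not opp) -> no flip
Dir E: first cell '.' (not opp) -> no flip
Dir SW: first cell '.' (not opp) -> no flip
Dir S: first cell '.' (not opp) -> no flip
Dir SE: first cell '.' (not opp) -> no flip
All flips: (5,5)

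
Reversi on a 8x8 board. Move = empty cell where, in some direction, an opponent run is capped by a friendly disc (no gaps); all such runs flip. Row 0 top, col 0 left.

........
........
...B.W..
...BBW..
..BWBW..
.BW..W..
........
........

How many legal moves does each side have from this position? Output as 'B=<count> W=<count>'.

-- B to move --
(1,4): no bracket -> illegal
(1,5): no bracket -> illegal
(1,6): flips 1 -> legal
(2,4): no bracket -> illegal
(2,6): flips 1 -> legal
(3,2): no bracket -> illegal
(3,6): flips 1 -> legal
(4,1): no bracket -> illegal
(4,6): flips 1 -> legal
(5,3): flips 2 -> legal
(5,4): no bracket -> illegal
(5,6): flips 1 -> legal
(6,1): flips 2 -> legal
(6,2): flips 1 -> legal
(6,3): no bracket -> illegal
(6,4): no bracket -> illegal
(6,5): no bracket -> illegal
(6,6): flips 1 -> legal
B mobility = 9
-- W to move --
(1,2): flips 2 -> legal
(1,3): flips 2 -> legal
(1,4): no bracket -> illegal
(2,2): flips 2 -> legal
(2,4): no bracket -> illegal
(3,1): no bracket -> illegal
(3,2): flips 3 -> legal
(4,0): no bracket -> illegal
(4,1): flips 1 -> legal
(5,0): flips 1 -> legal
(5,3): flips 1 -> legal
(5,4): no bracket -> illegal
(6,0): no bracket -> illegal
(6,1): no bracket -> illegal
(6,2): no bracket -> illegal
W mobility = 7

Answer: B=9 W=7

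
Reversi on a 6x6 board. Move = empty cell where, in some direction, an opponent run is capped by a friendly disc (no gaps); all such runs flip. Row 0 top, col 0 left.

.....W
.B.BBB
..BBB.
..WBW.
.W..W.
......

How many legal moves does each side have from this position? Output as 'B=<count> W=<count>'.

Answer: B=7 W=4

Derivation:
-- B to move --
(0,4): no bracket -> illegal
(2,1): no bracket -> illegal
(2,5): no bracket -> illegal
(3,0): no bracket -> illegal
(3,1): flips 1 -> legal
(3,5): flips 1 -> legal
(4,0): no bracket -> illegal
(4,2): flips 1 -> legal
(4,3): no bracket -> illegal
(4,5): flips 1 -> legal
(5,0): flips 2 -> legal
(5,1): no bracket -> illegal
(5,2): no bracket -> illegal
(5,3): no bracket -> illegal
(5,4): flips 2 -> legal
(5,5): flips 1 -> legal
B mobility = 7
-- W to move --
(0,0): flips 3 -> legal
(0,1): no bracket -> illegal
(0,2): no bracket -> illegal
(0,3): no bracket -> illegal
(0,4): flips 2 -> legal
(1,0): no bracket -> illegal
(1,2): flips 2 -> legal
(2,0): no bracket -> illegal
(2,1): no bracket -> illegal
(2,5): flips 1 -> legal
(3,1): no bracket -> illegal
(3,5): no bracket -> illegal
(4,2): no bracket -> illegal
(4,3): no bracket -> illegal
W mobility = 4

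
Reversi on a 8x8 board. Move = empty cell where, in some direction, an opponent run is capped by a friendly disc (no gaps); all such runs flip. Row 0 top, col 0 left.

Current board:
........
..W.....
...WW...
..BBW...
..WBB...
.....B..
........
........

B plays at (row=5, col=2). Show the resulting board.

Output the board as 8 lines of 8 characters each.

Answer: ........
..W.....
...WW...
..BBW...
..BBB...
..B..B..
........
........

Derivation:
Place B at (5,2); scan 8 dirs for brackets.
Dir NW: first cell '.' (not opp) -> no flip
Dir N: opp run (4,2) capped by B -> flip
Dir NE: first cell 'B' (not opp) -> no flip
Dir W: first cell '.' (not opp) -> no flip
Dir E: first cell '.' (not opp) -> no flip
Dir SW: first cell '.' (not opp) -> no flip
Dir S: first cell '.' (not opp) -> no flip
Dir SE: first cell '.' (not opp) -> no flip
All flips: (4,2)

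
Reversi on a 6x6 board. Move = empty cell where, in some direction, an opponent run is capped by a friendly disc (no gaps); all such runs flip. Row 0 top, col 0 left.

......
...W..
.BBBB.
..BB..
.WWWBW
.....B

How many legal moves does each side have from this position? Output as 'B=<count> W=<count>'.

Answer: B=10 W=6

Derivation:
-- B to move --
(0,2): flips 1 -> legal
(0,3): flips 1 -> legal
(0,4): flips 1 -> legal
(1,2): no bracket -> illegal
(1,4): no bracket -> illegal
(3,0): no bracket -> illegal
(3,1): no bracket -> illegal
(3,4): no bracket -> illegal
(3,5): flips 1 -> legal
(4,0): flips 3 -> legal
(5,0): flips 1 -> legal
(5,1): flips 1 -> legal
(5,2): flips 1 -> legal
(5,3): flips 1 -> legal
(5,4): flips 1 -> legal
B mobility = 10
-- W to move --
(1,0): flips 2 -> legal
(1,1): no bracket -> illegal
(1,2): flips 2 -> legal
(1,4): flips 2 -> legal
(1,5): flips 2 -> legal
(2,0): no bracket -> illegal
(2,5): no bracket -> illegal
(3,0): no bracket -> illegal
(3,1): flips 1 -> legal
(3,4): no bracket -> illegal
(3,5): flips 1 -> legal
(5,3): no bracket -> illegal
(5,4): no bracket -> illegal
W mobility = 6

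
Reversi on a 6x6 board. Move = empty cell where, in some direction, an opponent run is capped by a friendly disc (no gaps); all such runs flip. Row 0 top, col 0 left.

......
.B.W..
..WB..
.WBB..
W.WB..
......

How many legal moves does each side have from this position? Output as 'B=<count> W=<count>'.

Answer: B=7 W=5

Derivation:
-- B to move --
(0,2): no bracket -> illegal
(0,3): flips 1 -> legal
(0,4): no bracket -> illegal
(1,2): flips 1 -> legal
(1,4): no bracket -> illegal
(2,0): no bracket -> illegal
(2,1): flips 1 -> legal
(2,4): no bracket -> illegal
(3,0): flips 1 -> legal
(4,1): flips 1 -> legal
(5,0): no bracket -> illegal
(5,1): flips 1 -> legal
(5,2): flips 1 -> legal
(5,3): no bracket -> illegal
B mobility = 7
-- W to move --
(0,0): flips 1 -> legal
(0,1): no bracket -> illegal
(0,2): no bracket -> illegal
(1,0): no bracket -> illegal
(1,2): no bracket -> illegal
(1,4): no bracket -> illegal
(2,0): no bracket -> illegal
(2,1): no bracket -> illegal
(2,4): flips 2 -> legal
(3,4): flips 2 -> legal
(4,1): no bracket -> illegal
(4,4): flips 2 -> legal
(5,2): no bracket -> illegal
(5,3): flips 3 -> legal
(5,4): no bracket -> illegal
W mobility = 5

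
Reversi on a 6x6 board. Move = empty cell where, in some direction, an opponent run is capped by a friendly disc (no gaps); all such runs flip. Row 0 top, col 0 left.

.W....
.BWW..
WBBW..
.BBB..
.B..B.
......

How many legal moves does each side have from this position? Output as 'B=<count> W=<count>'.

-- B to move --
(0,0): no bracket -> illegal
(0,2): flips 1 -> legal
(0,3): flips 3 -> legal
(0,4): flips 1 -> legal
(1,0): no bracket -> illegal
(1,4): flips 3 -> legal
(2,4): flips 1 -> legal
(3,0): no bracket -> illegal
(3,4): no bracket -> illegal
B mobility = 5
-- W to move --
(0,0): no bracket -> illegal
(0,2): flips 1 -> legal
(1,0): flips 1 -> legal
(2,4): no bracket -> illegal
(3,0): flips 1 -> legal
(3,4): no bracket -> illegal
(3,5): no bracket -> illegal
(4,0): flips 2 -> legal
(4,2): flips 3 -> legal
(4,3): flips 1 -> legal
(4,5): no bracket -> illegal
(5,0): flips 2 -> legal
(5,1): flips 4 -> legal
(5,2): no bracket -> illegal
(5,3): no bracket -> illegal
(5,4): no bracket -> illegal
(5,5): no bracket -> illegal
W mobility = 8

Answer: B=5 W=8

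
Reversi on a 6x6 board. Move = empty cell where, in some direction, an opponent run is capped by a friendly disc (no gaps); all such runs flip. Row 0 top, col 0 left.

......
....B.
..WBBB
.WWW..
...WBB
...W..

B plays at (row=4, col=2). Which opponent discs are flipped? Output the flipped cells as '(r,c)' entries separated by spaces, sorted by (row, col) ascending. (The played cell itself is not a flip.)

Dir NW: opp run (3,1), next='.' -> no flip
Dir N: opp run (3,2) (2,2), next='.' -> no flip
Dir NE: opp run (3,3) capped by B -> flip
Dir W: first cell '.' (not opp) -> no flip
Dir E: opp run (4,3) capped by B -> flip
Dir SW: first cell '.' (not opp) -> no flip
Dir S: first cell '.' (not opp) -> no flip
Dir SE: opp run (5,3), next=edge -> no flip

Answer: (3,3) (4,3)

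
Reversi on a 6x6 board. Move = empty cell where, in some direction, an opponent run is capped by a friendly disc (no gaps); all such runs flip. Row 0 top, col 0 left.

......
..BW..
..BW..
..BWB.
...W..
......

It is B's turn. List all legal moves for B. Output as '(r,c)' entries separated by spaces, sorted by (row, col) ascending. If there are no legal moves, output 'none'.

(0,2): no bracket -> illegal
(0,3): no bracket -> illegal
(0,4): flips 1 -> legal
(1,4): flips 2 -> legal
(2,4): flips 1 -> legal
(4,2): no bracket -> illegal
(4,4): flips 1 -> legal
(5,2): flips 1 -> legal
(5,3): no bracket -> illegal
(5,4): flips 1 -> legal

Answer: (0,4) (1,4) (2,4) (4,4) (5,2) (5,4)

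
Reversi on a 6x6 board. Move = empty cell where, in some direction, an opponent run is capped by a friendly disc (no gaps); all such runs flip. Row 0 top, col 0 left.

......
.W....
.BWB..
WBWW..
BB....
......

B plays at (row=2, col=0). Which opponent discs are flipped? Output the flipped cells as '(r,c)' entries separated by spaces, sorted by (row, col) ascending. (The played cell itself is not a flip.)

Answer: (3,0)

Derivation:
Dir NW: edge -> no flip
Dir N: first cell '.' (not opp) -> no flip
Dir NE: opp run (1,1), next='.' -> no flip
Dir W: edge -> no flip
Dir E: first cell 'B' (not opp) -> no flip
Dir SW: edge -> no flip
Dir S: opp run (3,0) capped by B -> flip
Dir SE: first cell 'B' (not opp) -> no flip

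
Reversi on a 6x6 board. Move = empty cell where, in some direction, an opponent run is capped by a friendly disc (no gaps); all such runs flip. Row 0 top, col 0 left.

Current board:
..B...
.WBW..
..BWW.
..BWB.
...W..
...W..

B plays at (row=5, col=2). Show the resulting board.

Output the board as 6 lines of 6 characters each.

Answer: ..B...
.WBW..
..BWW.
..BWB.
...B..
..BW..

Derivation:
Place B at (5,2); scan 8 dirs for brackets.
Dir NW: first cell '.' (not opp) -> no flip
Dir N: first cell '.' (not opp) -> no flip
Dir NE: opp run (4,3) capped by B -> flip
Dir W: first cell '.' (not opp) -> no flip
Dir E: opp run (5,3), next='.' -> no flip
Dir SW: edge -> no flip
Dir S: edge -> no flip
Dir SE: edge -> no flip
All flips: (4,3)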